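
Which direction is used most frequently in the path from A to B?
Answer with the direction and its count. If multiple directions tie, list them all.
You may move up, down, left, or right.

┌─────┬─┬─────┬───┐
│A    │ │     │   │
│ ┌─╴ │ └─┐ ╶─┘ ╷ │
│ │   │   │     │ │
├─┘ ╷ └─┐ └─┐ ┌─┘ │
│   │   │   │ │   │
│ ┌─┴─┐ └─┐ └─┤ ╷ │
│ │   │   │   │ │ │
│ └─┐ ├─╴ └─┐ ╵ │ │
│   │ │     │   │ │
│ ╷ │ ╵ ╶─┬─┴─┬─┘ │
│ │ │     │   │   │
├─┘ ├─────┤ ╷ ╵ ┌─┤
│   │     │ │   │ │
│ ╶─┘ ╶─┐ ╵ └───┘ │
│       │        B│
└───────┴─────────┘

Directions: right, right, down, left, down, left, down, down, right, down, down, left, down, right, right, up, right, right, down, right, right, right, right
Counts: {'right': 11, 'down': 8, 'left': 3, 'up': 1}
Most common: right (11 times)

Solution:

┌─────┬─┬─────┬───┐
│A → ↓│ │     │   │
│ ┌─╴ │ └─┐ ╶─┘ ╷ │
│ │↓ ↲│   │     │ │
├─┘ ╷ └─┐ └─┐ ┌─┘ │
│↓ ↲│   │   │ │   │
│ ┌─┴─┐ └─┐ └─┤ ╷ │
│↓│   │   │   │ │ │
│ └─┐ ├─╴ └─┐ ╵ │ │
│↳ ↓│ │     │   │ │
│ ╷ │ ╵ ╶─┬─┴─┬─┘ │
│ │↓│     │   │   │
├─┘ ├─────┤ ╷ ╵ ┌─┤
│↓ ↲│↱ → ↓│ │   │ │
│ ╶─┘ ╶─┐ ╵ └───┘ │
│↳ → ↑  │↳ → → → B│
└───────┴─────────┘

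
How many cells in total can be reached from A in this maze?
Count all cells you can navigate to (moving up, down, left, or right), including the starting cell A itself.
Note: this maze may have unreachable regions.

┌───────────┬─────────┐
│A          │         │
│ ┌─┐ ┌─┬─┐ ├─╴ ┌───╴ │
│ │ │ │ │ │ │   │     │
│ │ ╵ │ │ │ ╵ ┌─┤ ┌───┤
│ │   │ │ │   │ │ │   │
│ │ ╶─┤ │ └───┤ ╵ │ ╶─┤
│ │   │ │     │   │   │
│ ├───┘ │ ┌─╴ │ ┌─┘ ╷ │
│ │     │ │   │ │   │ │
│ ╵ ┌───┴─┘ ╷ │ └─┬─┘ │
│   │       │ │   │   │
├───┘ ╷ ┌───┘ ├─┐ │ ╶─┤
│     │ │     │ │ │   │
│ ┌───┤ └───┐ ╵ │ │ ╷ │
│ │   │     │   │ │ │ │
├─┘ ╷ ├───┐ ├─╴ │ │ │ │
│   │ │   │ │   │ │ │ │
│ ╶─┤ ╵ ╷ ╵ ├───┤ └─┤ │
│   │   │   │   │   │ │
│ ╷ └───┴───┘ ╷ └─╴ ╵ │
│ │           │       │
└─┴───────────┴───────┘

Using BFS/flood-fill to find all reachable cells from A:
Maze size: 11 × 11 = 121 total cells
All cells are reachable — the maze is fully connected.
Reachable cells: 121

Reachable region (· marks reachable cells):

┌───────────┬─────────┐
│A · · · · ·│· · · · ·│
│ ┌─┐ ┌─┬─┐ ├─╴ ┌───╴ │
│·│·│·│·│·│·│· ·│· · ·│
│ │ ╵ │ │ │ ╵ ┌─┤ ┌───┤
│·│· ·│·│·│· ·│·│·│· ·│
│ │ ╶─┤ │ └───┤ ╵ │ ╶─┤
│·│· ·│·│· · ·│· ·│· ·│
│ ├───┘ │ ┌─╴ │ ┌─┘ ╷ │
│·│· · ·│·│· ·│·│· ·│·│
│ ╵ ┌───┴─┘ ╷ │ └─┬─┘ │
│· ·│· · · ·│·│· ·│· ·│
├───┘ ╷ ┌───┘ ├─┐ │ ╶─┤
│· · ·│·│· · ·│·│·│· ·│
│ ┌───┤ └───┐ ╵ │ │ ╷ │
│·│· ·│· · ·│· ·│·│·│·│
├─┘ ╷ ├───┐ ├─╴ │ │ │ │
│· ·│·│· ·│·│· ·│·│·│·│
│ ╶─┤ ╵ ╷ ╵ ├───┤ └─┤ │
│· ·│· ·│· ·│· ·│· ·│·│
│ ╷ └───┴───┘ ╷ └─╴ ╵ │
│·│· · · · · ·│· · · ·│
└─┴───────────┴───────┘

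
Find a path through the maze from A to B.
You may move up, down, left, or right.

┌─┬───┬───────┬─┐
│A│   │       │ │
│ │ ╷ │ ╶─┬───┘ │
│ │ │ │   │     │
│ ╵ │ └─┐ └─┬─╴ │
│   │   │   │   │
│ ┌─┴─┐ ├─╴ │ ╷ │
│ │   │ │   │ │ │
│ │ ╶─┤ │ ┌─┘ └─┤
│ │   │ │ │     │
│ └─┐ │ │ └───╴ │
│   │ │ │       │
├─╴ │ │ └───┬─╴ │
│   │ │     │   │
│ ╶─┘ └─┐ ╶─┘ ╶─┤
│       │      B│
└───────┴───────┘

Finding the shortest path through the maze:
Path length: 18 steps
Directions: down → down → right → up → up → right → down → down → right → down → down → down → down → right → down → right → right → right

Solution:

┌─┬───┬───────┬─┐
│A│↱ ↓│       │ │
│ │ ╷ │ ╶─┬───┘ │
│↓│↑│↓│   │     │
│ ╵ │ └─┐ └─┬─╴ │
│↳ ↑│↳ ↓│   │   │
│ ┌─┴─┐ ├─╴ │ ╷ │
│ │   │↓│   │ │ │
│ │ ╶─┤ │ ┌─┘ └─┤
│ │   │↓│ │     │
│ └─┐ │ │ └───╴ │
│   │ │↓│       │
├─╴ │ │ └───┬─╴ │
│   │ │↳ ↓  │   │
│ ╶─┘ └─┐ ╶─┘ ╶─┤
│       │↳ → → B│
└───────┴───────┘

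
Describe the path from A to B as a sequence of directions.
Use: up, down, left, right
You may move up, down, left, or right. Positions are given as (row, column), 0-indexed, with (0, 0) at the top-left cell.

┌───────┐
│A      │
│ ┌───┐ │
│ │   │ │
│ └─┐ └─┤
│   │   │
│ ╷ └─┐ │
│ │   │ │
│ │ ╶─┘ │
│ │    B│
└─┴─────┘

Finding the path and converting it to directions:
Path through cells: (0,0) → (1,0) → (2,0) → (2,1) → (3,1) → (4,1) → (4,2) → (4,3)
Directions: down, down, right, down, down, right, right

Solution:

┌───────┐
│A      │
│ ┌───┐ │
│↓│   │ │
│ └─┐ └─┤
│↳ ↓│   │
│ ╷ └─┐ │
│ │↓  │ │
│ │ ╶─┘ │
│ │↳ → B│
└─┴─────┘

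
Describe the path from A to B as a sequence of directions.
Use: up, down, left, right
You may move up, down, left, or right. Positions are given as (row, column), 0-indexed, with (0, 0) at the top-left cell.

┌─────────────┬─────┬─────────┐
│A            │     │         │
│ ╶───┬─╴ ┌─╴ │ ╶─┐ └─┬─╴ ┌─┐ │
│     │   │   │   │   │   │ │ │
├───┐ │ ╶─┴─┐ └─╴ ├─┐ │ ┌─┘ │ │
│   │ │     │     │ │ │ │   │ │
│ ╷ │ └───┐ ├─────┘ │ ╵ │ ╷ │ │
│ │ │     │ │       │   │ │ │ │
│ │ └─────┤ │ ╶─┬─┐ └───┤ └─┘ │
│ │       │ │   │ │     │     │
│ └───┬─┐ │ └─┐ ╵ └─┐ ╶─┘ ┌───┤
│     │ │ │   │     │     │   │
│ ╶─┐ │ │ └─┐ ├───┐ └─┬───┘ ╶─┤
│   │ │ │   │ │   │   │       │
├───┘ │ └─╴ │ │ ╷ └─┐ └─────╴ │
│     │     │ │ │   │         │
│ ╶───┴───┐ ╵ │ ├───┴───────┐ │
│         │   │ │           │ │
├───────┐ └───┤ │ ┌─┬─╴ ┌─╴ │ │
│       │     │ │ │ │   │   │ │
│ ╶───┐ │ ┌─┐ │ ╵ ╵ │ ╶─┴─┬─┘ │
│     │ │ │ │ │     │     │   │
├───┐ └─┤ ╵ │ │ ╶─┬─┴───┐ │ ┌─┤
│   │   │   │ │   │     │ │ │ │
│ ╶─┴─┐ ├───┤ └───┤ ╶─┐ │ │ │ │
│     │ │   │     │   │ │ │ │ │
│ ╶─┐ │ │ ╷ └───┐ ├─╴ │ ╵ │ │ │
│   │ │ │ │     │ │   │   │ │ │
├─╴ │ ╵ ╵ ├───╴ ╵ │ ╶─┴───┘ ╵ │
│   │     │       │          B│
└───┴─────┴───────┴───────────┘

Finding the path and converting it to directions:
Path through cells: (0,0) → (0,1) → (0,2) → (0,3) → (0,4) → (0,5) → (0,6) → (1,6) → (2,6) → (2,7) → (2,8) → (1,8) → (1,7) → (0,7) → (0,8) → (0,9) → (1,9) → (1,10) → (2,10) → (3,10) → (3,11) → (2,11) → (1,11) → (1,12) → (0,12) → (0,13) → (0,14) → (1,14) → (2,14) → (3,14) → (4,14) → (4,13) → (4,12) → (5,12) → (5,11) → (5,10) → (4,10) → (4,9) → (3,9) → (3,8) → (3,7) → (3,6) → (4,6) → (4,7) → (5,7) → (5,8) → (5,9) → (6,9) → (6,10) → (7,10) → (7,11) → (7,12) → (7,13) → (7,14) → (8,14) → (9,14) → (10,14) → (10,13) → (11,13) → (12,13) → (13,13) → (14,13) → (14,14)
Directions: right, right, right, right, right, right, down, down, right, right, up, left, up, right, right, down, right, down, down, right, up, up, right, up, right, right, down, down, down, down, left, left, down, left, left, up, left, up, left, left, left, down, right, down, right, right, down, right, down, right, right, right, right, down, down, down, left, down, down, down, down, right

Solution:

┌─────────────┬─────┬─────────┐
│A → → → → → ↓│↱ → ↓│    ↱ → ↓│
│ ╶───┬─╴ ┌─╴ │ ╶─┐ └─┬─╴ ┌─┐ │
│     │   │  ↓│↑ ↰│↳ ↓│↱ ↑│ │↓│
├───┐ │ ╶─┴─┐ └─╴ ├─┐ │ ┌─┘ │ │
│   │ │     │↳ → ↑│ │↓│↑│   │↓│
│ ╷ │ └───┐ ├─────┘ │ ╵ │ ╷ │ │
│ │ │     │ │↓ ← ← ↰│↳ ↑│ │ │↓│
│ │ └─────┤ │ ╶─┬─┐ └───┤ └─┘ │
│ │       │ │↳ ↓│ │↑ ↰  │↓ ← ↲│
│ └───┬─┐ │ └─┐ ╵ └─┐ ╶─┘ ┌───┤
│     │ │ │   │↳ → ↓│↑ ← ↲│   │
│ ╶─┐ │ │ └─┐ ├───┐ └─┬───┘ ╶─┤
│   │ │ │   │ │   │↳ ↓│       │
├───┘ │ └─╴ │ │ ╷ └─┐ └─────╴ │
│     │     │ │ │   │↳ → → → ↓│
│ ╶───┴───┐ ╵ │ ├───┴───────┐ │
│         │   │ │           │↓│
├───────┐ └───┤ │ ┌─┬─╴ ┌─╴ │ │
│       │     │ │ │ │   │   │↓│
│ ╶───┐ │ ┌─┐ │ ╵ ╵ │ ╶─┴─┬─┘ │
│     │ │ │ │ │     │     │↓ ↲│
├───┐ └─┤ ╵ │ │ ╶─┬─┴───┐ │ ┌─┤
│   │   │   │ │   │     │ │↓│ │
│ ╶─┴─┐ ├───┤ └───┤ ╶─┐ │ │ │ │
│     │ │   │     │   │ │ │↓│ │
│ ╶─┐ │ │ ╷ └───┐ ├─╴ │ ╵ │ │ │
│   │ │ │ │     │ │   │   │↓│ │
├─╴ │ ╵ ╵ ├───╴ ╵ │ ╶─┴───┘ ╵ │
│   │     │       │        ↳ B│
└───┴─────┴───────┴───────────┘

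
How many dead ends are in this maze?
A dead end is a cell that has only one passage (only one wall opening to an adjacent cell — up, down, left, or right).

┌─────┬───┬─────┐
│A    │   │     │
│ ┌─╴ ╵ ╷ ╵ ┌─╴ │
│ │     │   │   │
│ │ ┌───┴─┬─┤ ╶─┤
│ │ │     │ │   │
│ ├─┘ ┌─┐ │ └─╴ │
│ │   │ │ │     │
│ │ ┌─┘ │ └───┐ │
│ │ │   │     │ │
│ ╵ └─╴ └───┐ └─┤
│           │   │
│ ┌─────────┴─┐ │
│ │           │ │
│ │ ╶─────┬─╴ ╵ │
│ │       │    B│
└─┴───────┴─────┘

Checking each cell for number of passages:

Dead ends found at positions:
  (2, 1)
  (2, 5)
  (3, 3)
  (4, 2)
  (4, 7)
  (5, 5)
  (7, 0)
  (7, 4)
  (7, 5)
Total dead ends: 9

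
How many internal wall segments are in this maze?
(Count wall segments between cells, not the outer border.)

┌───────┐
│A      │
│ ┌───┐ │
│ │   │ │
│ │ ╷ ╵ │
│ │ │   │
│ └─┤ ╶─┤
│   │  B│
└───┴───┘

Counting internal wall segments:
Total internal walls: 9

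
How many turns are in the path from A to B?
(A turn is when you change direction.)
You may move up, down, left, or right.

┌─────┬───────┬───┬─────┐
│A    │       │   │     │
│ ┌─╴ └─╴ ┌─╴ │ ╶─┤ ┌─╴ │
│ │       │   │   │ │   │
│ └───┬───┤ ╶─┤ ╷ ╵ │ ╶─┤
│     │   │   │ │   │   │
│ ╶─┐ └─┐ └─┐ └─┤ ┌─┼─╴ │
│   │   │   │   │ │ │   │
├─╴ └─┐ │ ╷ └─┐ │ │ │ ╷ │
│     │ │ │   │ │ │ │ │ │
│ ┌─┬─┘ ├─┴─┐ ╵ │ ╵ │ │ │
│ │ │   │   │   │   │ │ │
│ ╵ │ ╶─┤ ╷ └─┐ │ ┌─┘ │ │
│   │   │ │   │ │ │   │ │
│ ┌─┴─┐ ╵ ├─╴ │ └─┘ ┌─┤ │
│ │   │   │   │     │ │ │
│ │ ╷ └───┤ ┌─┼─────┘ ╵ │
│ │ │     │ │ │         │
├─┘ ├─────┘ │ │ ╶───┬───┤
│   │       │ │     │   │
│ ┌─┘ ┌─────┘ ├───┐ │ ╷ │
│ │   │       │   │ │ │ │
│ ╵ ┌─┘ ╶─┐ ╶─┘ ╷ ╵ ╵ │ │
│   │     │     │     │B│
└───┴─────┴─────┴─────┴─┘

Directions: right, right, down, right, right, up, right, right, down, left, down, right, down, right, down, down, down, down, right, right, up, right, up, up, up, right, down, down, down, down, down, left, left, left, left, down, right, right, down, down, right, up, up, right, down, down
Number of turns: 25

Solution:

┌─────┬───────┬───┬─────┐
│A → ↓│  ↱ → ↓│   │     │
│ ┌─╴ └─╴ ┌─╴ │ ╶─┤ ┌─╴ │
│ │  ↳ → ↑│↓ ↲│   │ │   │
│ └───┬───┤ ╶─┤ ╷ ╵ │ ╶─┤
│     │   │↳ ↓│ │   │   │
│ ╶─┐ └─┐ └─┐ └─┤ ┌─┼─╴ │
│   │   │   │↳ ↓│ │ │↱ ↓│
├─╴ └─┐ │ ╷ └─┐ │ │ │ ╷ │
│     │ │ │   │↓│ │ │↑│↓│
│ ┌─┬─┘ ├─┴─┐ ╵ │ ╵ │ │ │
│ │ │   │   │  ↓│   │↑│↓│
│ ╵ │ ╶─┤ ╷ └─┐ │ ┌─┘ │ │
│   │   │ │   │↓│ │↱ ↑│↓│
│ ┌─┴─┐ ╵ ├─╴ │ └─┘ ┌─┤ │
│ │   │   │   │↳ → ↑│ │↓│
│ │ ╷ └───┤ ┌─┼─────┘ ╵ │
│ │ │     │ │ │↓ ← ← ← ↲│
├─┘ ├─────┘ │ │ ╶───┬───┤
│   │       │ │↳ → ↓│↱ ↓│
│ ┌─┘ ┌─────┘ ├───┐ │ ╷ │
│ │   │       │   │↓│↑│↓│
│ ╵ ┌─┘ ╶─┐ ╶─┘ ╷ ╵ ╵ │ │
│   │     │     │  ↳ ↑│B│
└───┴─────┴─────┴─────┴─┘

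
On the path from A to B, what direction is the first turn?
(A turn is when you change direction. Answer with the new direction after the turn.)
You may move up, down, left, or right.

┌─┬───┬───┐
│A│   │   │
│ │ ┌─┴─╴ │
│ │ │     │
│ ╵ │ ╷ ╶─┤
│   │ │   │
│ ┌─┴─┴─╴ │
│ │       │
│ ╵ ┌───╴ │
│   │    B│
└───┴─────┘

Directions: down, down, down, down, right, up, right, right, right, down
First turn direction: right

Solution:

┌─┬───┬───┐
│A│   │   │
│ │ ┌─┴─╴ │
│↓│ │     │
│ ╵ │ ╷ ╶─┤
│↓  │ │   │
│ ┌─┴─┴─╴ │
│↓│↱ → → ↓│
│ ╵ ┌───╴ │
│↳ ↑│    B│
└───┴─────┘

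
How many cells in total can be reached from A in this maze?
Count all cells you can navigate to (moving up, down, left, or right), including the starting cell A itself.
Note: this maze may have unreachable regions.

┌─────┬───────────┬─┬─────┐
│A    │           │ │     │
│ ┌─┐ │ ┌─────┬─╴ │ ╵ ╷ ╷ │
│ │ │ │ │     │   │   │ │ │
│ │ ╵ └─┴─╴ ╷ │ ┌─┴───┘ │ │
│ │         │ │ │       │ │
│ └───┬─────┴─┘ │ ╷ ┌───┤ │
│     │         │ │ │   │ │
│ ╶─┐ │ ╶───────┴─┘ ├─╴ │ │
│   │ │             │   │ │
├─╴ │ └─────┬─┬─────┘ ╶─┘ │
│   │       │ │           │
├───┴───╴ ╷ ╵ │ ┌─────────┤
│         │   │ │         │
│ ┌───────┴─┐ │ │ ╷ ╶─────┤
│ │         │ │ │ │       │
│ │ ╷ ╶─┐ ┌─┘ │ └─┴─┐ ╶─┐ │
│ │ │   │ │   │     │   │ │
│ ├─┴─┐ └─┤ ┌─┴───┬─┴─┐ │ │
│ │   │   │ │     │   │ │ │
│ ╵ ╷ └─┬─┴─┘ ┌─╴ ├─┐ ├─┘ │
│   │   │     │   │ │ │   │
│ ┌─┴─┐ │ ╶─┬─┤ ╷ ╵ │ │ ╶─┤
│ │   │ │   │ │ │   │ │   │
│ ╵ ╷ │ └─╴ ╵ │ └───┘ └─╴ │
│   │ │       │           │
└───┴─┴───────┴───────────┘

Using BFS/flood-fill to find all reachable cells from A:
Maze size: 13 × 13 = 169 total cells
65 cell(s) are walled off and cannot be reached from A.
Reachable cells: 104

Reachable region (· marks reachable cells):

┌─────┬───────────┬─┬─────┐
│A · ·│           │ │     │
│ ┌─┐ │ ┌─────┬─╴ │ ╵ ╷ ╷ │
│·│·│·│ │· · ·│   │   │ │ │
│ │ ╵ └─┴─╴ ╷ │ ┌─┴───┘ │ │
│·│· · · · ·│·│ │       │ │
│ └───┬─────┴─┘ │ ╷ ┌───┤ │
│· · ·│         │ │ │   │ │
│ ╶─┐ │ ╶───────┴─┘ ├─╴ │ │
│· ·│·│             │   │ │
├─╴ │ └─────┬─┬─────┘ ╶─┘ │
│· ·│· · · ·│·│           │
├───┴───╴ ╷ ╵ │ ┌─────────┤
│· · · · ·│· ·│ │· · · · ·│
│ ┌───────┴─┐ │ │ ╷ ╶─────┤
│·│         │·│ │·│· · · ·│
│ │ ╷ ╶─┐ ┌─┘ │ └─┴─┐ ╶─┐ │
│·│ │   │ │· ·│     │· ·│·│
│ ├─┴─┐ └─┤ ┌─┴───┬─┴─┐ │ │
│·│· ·│   │·│· · ·│· ·│·│·│
│ ╵ ╷ └─┬─┴─┘ ┌─╴ ├─┐ ├─┘ │
│· ·│· ·│· · ·│· ·│·│·│· ·│
│ ┌─┴─┐ │ ╶─┬─┤ ╷ ╵ │ │ ╶─┤
│·│· ·│·│· ·│·│·│· ·│·│· ·│
│ ╵ ╷ │ └─╴ ╵ │ └───┘ └─╴ │
│· ·│·│· · · ·│· · · · · ·│
└───┴─┴───────┴───────────┘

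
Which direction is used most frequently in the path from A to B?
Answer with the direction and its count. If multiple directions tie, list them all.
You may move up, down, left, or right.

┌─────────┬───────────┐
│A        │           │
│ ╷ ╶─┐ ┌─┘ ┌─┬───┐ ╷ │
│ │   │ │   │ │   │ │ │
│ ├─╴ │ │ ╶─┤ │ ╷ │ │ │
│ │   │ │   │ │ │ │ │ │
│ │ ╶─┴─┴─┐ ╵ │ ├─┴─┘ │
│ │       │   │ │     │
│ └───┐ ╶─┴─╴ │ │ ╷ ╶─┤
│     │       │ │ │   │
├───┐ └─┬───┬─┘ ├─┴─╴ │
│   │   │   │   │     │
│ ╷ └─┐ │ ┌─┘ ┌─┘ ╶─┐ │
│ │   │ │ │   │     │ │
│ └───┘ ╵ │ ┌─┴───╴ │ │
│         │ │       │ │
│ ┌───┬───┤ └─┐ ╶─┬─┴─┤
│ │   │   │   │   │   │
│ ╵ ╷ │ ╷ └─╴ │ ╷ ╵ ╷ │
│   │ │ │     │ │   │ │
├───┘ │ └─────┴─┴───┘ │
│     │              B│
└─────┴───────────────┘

Directions: right, down, right, down, left, down, right, right, down, right, right, right, up, left, up, left, up, right, up, right, right, right, right, right, down, down, down, left, down, right, down, left, left, down, right, down, left, left, down, right, down, right, up, right, down, down
Counts: {'right': 18, 'down': 15, 'left': 8, 'up': 5}
Most common: right (18 times)

Solution:

┌─────────┬───────────┐
│A ↓      │↱ → → → → ↓│
│ ╷ ╶─┐ ┌─┘ ┌─┬───┐ ╷ │
│ │↳ ↓│ │↱ ↑│ │   │ │↓│
│ ├─╴ │ │ ╶─┤ │ ╷ │ │ │
│ │↓ ↲│ │↑ ↰│ │ │ │ │↓│
│ │ ╶─┴─┴─┐ ╵ │ ├─┴─┘ │
│ │↳ → ↓  │↑ ↰│ │  ↓ ↲│
│ └───┐ ╶─┴─╴ │ │ ╷ ╶─┤
│     │↳ → → ↑│ │ │↳ ↓│
├───┐ └─┬───┬─┘ ├─┴─╴ │
│   │   │   │   │↓ ← ↲│
│ ╷ └─┐ │ ┌─┘ ┌─┘ ╶─┐ │
│ │   │ │ │   │  ↳ ↓│ │
│ └───┘ ╵ │ ┌─┴───╴ │ │
│         │ │  ↓ ← ↲│ │
│ ┌───┬───┤ └─┐ ╶─┬─┴─┤
│ │   │   │   │↳ ↓│↱ ↓│
│ ╵ ╷ │ ╷ └─╴ │ ╷ ╵ ╷ │
│   │ │ │     │ │↳ ↑│↓│
├───┘ │ └─────┴─┴───┘ │
│     │              B│
└─────┴───────────────┘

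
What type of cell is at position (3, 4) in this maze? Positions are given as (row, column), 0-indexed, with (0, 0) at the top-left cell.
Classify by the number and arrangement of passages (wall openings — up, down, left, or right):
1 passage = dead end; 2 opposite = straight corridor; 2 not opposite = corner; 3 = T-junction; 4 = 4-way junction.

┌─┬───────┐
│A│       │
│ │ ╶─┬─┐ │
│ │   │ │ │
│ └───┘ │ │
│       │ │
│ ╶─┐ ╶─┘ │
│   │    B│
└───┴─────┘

Checking cell at (3, 4):
Number of passages: 2
Cell type: corner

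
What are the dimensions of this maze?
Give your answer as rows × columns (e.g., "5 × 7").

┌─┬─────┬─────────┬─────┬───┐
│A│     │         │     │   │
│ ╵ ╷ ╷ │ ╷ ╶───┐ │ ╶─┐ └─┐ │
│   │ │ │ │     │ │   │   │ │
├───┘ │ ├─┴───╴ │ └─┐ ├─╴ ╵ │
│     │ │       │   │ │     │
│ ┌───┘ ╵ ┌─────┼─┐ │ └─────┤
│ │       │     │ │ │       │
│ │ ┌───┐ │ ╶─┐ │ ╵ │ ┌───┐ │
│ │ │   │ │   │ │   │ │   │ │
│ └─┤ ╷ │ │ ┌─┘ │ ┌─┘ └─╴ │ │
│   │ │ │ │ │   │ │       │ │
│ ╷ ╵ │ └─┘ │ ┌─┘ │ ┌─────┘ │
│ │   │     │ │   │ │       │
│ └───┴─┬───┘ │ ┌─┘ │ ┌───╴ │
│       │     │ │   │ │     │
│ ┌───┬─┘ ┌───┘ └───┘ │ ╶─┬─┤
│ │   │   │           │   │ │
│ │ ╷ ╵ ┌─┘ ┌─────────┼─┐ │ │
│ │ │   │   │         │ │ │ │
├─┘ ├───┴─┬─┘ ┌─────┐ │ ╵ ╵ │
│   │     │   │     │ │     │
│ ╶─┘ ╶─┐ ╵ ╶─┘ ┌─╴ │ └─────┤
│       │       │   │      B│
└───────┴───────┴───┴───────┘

Counting the maze dimensions:
Rows (vertical): 12
Columns (horizontal): 14
Dimensions: 12 × 14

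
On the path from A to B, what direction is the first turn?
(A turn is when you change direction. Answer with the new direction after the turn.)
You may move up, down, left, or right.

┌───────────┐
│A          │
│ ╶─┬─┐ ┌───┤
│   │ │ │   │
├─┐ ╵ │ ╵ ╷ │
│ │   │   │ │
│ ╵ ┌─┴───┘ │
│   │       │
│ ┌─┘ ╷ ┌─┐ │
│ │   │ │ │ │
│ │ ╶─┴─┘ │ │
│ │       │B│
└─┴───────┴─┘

Directions: right, right, right, down, down, right, up, right, down, down, down, down
First turn direction: down

Solution:

┌───────────┐
│A → → ↓    │
│ ╶─┬─┐ ┌───┤
│   │ │↓│↱ ↓│
├─┐ ╵ │ ╵ ╷ │
│ │   │↳ ↑│↓│
│ ╵ ┌─┴───┘ │
│   │      ↓│
│ ┌─┘ ╷ ┌─┐ │
│ │   │ │ │↓│
│ │ ╶─┴─┘ │ │
│ │       │B│
└─┴───────┴─┘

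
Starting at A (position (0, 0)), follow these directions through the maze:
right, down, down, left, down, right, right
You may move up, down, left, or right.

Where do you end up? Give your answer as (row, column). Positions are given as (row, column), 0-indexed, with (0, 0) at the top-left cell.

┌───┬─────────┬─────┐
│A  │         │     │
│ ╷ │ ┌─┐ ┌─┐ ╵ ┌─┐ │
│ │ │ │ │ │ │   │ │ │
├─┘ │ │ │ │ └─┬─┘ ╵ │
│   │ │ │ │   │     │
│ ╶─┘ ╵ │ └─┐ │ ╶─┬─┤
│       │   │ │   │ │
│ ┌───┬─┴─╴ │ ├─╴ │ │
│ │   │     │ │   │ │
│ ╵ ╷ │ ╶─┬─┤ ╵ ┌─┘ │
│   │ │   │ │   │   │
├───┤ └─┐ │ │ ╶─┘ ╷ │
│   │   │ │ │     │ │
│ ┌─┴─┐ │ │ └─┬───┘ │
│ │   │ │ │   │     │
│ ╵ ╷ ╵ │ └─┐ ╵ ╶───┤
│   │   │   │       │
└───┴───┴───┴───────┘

Following directions step by step:
Start: (0, 0)
  right: (0, 0) → (0, 1)
  down: (0, 1) → (1, 1)
  down: (1, 1) → (2, 1)
  left: (2, 1) → (2, 0)
  down: (2, 0) → (3, 0)
  right: (3, 0) → (3, 1)
  right: (3, 1) → (3, 2)
Final position: (3, 2)

Path taken:

┌───┬─────────┬─────┐
│A ↓│         │     │
│ ╷ │ ┌─┐ ┌─┐ ╵ ┌─┐ │
│ │↓│ │ │ │ │   │ │ │
├─┘ │ │ │ │ └─┬─┘ ╵ │
│↓ ↲│ │ │ │   │     │
│ ╶─┘ ╵ │ └─┐ │ ╶─┬─┤
│↳ → B  │   │ │   │ │
│ ┌───┬─┴─╴ │ ├─╴ │ │
│ │   │     │ │   │ │
│ ╵ ╷ │ ╶─┬─┤ ╵ ┌─┘ │
│   │ │   │ │   │   │
├───┤ └─┐ │ │ ╶─┘ ╷ │
│   │   │ │ │     │ │
│ ┌─┴─┐ │ │ └─┬───┘ │
│ │   │ │ │   │     │
│ ╵ ╷ ╵ │ └─┐ ╵ ╶───┤
│   │   │   │       │
└───┴───┴───┴───────┘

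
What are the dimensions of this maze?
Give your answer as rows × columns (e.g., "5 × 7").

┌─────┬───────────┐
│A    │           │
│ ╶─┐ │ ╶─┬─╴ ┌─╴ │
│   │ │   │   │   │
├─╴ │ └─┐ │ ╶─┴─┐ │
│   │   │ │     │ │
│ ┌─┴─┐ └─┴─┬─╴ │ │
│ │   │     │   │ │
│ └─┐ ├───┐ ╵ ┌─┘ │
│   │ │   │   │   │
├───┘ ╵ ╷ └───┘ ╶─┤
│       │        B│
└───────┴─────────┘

Counting the maze dimensions:
Rows (vertical): 6
Columns (horizontal): 9
Dimensions: 6 × 9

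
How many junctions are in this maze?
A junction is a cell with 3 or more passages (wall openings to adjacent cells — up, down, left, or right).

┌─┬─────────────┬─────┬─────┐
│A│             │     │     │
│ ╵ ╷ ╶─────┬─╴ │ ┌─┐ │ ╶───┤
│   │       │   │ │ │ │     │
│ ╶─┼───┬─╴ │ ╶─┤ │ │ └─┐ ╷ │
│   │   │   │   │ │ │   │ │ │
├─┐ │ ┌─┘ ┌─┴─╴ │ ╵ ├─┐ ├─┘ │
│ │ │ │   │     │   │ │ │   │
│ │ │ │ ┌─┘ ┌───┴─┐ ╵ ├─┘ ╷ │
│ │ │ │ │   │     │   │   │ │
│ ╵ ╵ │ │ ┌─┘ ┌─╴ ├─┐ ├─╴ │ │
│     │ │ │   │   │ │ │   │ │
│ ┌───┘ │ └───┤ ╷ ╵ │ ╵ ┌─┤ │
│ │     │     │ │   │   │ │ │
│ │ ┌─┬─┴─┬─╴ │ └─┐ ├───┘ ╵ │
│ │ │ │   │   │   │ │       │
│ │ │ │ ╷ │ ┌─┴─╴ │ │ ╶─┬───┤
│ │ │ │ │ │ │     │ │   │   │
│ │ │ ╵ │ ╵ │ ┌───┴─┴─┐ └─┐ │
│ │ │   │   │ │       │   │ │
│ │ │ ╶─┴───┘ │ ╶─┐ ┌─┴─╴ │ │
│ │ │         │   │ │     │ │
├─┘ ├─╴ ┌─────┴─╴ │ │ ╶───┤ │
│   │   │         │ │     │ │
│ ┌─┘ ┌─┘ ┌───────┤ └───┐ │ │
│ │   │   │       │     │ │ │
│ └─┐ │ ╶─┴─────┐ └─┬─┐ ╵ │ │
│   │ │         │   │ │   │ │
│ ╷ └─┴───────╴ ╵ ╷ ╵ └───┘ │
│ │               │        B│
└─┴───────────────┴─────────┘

Checking each cell for number of passages:

Junctions found (3+ passages):
  (0, 2): 3 passages
  (1, 0): 3 passages
  (1, 12): 3 passages
  (3, 9): 3 passages
  (3, 13): 3 passages
  (4, 10): 3 passages
  (4, 12): 3 passages
  (5, 0): 3 passages
  (5, 1): 3 passages
  (5, 8): 3 passages
  (6, 9): 3 passages
  (7, 12): 3 passages
  (9, 2): 3 passages
  (9, 9): 3 passages
  (10, 3): 3 passages
  (12, 2): 3 passages
  (13, 0): 3 passages
  (13, 8): 3 passages
  (14, 7): 3 passages
  (14, 10): 3 passages
Total junctions: 20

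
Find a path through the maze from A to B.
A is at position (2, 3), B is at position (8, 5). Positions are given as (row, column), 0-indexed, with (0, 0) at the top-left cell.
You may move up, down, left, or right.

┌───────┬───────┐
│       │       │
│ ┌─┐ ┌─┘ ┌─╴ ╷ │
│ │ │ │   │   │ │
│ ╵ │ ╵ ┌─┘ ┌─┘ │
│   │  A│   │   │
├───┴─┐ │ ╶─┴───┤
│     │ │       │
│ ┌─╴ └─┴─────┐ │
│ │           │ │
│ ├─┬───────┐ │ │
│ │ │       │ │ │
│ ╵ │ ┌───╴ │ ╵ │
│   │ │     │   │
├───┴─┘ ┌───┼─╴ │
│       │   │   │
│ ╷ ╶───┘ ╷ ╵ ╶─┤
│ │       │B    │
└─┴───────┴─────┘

Finding the shortest path from (2, 3) to (8, 5):
Path length: 20 steps
Directions: up → right → up → right → right → down → left → down → left → down → right → right → right → down → down → down → down → left → down → left

Solution:

┌───────┬───────┐
│       │↱ → ↓  │
│ ┌─┐ ┌─┘ ┌─╴ ╷ │
│ │ │ │↱ ↑│↓ ↲│ │
│ ╵ │ ╵ ┌─┘ ┌─┘ │
│   │  A│↓ ↲│   │
├───┴─┐ │ ╶─┴───┤
│     │ │↳ → → ↓│
│ ┌─╴ └─┴─────┐ │
│ │           │↓│
│ ├─┬───────┐ │ │
│ │ │       │ │↓│
│ ╵ │ ┌───╴ │ ╵ │
│   │ │     │  ↓│
├───┴─┘ ┌───┼─╴ │
│       │   │↓ ↲│
│ ╷ ╶───┘ ╷ ╵ ╶─┤
│ │       │B ↲  │
└─┴───────┴─────┘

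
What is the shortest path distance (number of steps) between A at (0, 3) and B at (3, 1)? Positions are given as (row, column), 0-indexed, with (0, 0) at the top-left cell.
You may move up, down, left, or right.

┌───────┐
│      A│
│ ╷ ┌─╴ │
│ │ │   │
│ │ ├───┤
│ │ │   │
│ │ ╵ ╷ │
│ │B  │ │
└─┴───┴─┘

Finding path from (0, 3) to (3, 1):
Path: (0,3) → (0,2) → (0,1) → (1,1) → (2,1) → (3,1)
Distance: 5 steps

Solution:

┌───────┐
│  ↓ ← A│
│ ╷ ┌─╴ │
│ │↓│   │
│ │ ├───┤
│ │↓│   │
│ │ ╵ ╷ │
│ │B  │ │
└─┴───┴─┘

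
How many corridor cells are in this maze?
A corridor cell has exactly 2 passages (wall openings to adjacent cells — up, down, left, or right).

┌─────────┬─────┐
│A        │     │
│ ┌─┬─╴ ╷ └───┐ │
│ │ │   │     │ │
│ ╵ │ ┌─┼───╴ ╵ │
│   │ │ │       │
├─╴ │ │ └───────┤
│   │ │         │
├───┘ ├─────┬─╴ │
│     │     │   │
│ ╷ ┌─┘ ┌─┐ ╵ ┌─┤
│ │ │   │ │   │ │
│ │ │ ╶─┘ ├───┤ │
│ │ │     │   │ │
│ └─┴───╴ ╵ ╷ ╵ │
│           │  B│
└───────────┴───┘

Counting cells with exactly 2 passages:
Total corridor cells: 50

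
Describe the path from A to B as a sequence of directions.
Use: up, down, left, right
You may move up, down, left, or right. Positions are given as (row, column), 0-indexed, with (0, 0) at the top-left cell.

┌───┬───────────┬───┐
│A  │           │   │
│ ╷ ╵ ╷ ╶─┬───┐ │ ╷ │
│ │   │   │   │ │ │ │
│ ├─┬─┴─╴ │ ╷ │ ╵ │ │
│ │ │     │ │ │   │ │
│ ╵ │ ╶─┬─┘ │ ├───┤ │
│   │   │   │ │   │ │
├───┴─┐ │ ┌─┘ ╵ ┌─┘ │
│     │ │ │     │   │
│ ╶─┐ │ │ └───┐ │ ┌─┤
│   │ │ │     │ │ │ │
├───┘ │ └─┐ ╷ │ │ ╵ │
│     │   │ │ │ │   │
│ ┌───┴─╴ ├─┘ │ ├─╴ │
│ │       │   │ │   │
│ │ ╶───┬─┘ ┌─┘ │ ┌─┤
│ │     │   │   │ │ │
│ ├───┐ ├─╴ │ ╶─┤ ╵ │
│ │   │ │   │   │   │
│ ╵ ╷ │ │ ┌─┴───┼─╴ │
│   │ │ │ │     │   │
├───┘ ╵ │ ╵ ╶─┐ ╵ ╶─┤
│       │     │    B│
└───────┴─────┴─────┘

Finding the path and converting it to directions:
Path through cells: (0,0) → (0,1) → (1,1) → (1,2) → (0,2) → (0,3) → (0,4) → (0,5) → (0,6) → (0,7) → (1,7) → (2,7) → (2,8) → (1,8) → (0,8) → (0,9) → (1,9) → (2,9) → (3,9) → (4,9) → (4,8) → (5,8) → (6,8) → (6,9) → (7,9) → (7,8) → (8,8) → (9,8) → (9,9) → (10,9) → (10,8) → (11,8) → (11,9)
Directions: right, down, right, up, right, right, right, right, right, down, down, right, up, up, right, down, down, down, down, left, down, down, right, down, left, down, down, right, down, left, down, right

Solution:

┌───┬───────────┬───┐
│A ↓│↱ → → → → ↓│↱ ↓│
│ ╷ ╵ ╷ ╶─┬───┐ │ ╷ │
│ │↳ ↑│   │   │↓│↑│↓│
│ ├─┬─┴─╴ │ ╷ │ ╵ │ │
│ │ │     │ │ │↳ ↑│↓│
│ ╵ │ ╶─┬─┘ │ ├───┤ │
│   │   │   │ │   │↓│
├───┴─┐ │ ┌─┘ ╵ ┌─┘ │
│     │ │ │     │↓ ↲│
│ ╶─┐ │ │ └───┐ │ ┌─┤
│   │ │ │     │ │↓│ │
├───┘ │ └─┐ ╷ │ │ ╵ │
│     │   │ │ │ │↳ ↓│
│ ┌───┴─╴ ├─┘ │ ├─╴ │
│ │       │   │ │↓ ↲│
│ │ ╶───┬─┘ ┌─┘ │ ┌─┤
│ │     │   │   │↓│ │
│ ├───┐ ├─╴ │ ╶─┤ ╵ │
│ │   │ │   │   │↳ ↓│
│ ╵ ╷ │ │ ┌─┴───┼─╴ │
│   │ │ │ │     │↓ ↲│
├───┘ ╵ │ ╵ ╶─┐ ╵ ╶─┤
│       │     │  ↳ B│
└───────┴─────┴─────┘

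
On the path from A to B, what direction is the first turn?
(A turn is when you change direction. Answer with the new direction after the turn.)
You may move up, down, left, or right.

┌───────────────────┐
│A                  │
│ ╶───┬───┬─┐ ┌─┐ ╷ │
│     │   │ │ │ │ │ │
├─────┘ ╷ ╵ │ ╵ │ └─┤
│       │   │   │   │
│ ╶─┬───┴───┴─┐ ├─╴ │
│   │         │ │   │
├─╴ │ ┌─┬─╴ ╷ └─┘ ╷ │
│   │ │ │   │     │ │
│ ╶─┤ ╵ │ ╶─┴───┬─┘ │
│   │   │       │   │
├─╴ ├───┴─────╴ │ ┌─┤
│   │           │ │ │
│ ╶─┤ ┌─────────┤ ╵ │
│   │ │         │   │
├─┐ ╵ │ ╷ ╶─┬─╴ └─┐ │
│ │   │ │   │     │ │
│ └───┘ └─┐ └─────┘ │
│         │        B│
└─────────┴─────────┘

Directions: right, right, right, right, right, right, right, right, down, down, right, down, down, down, left, down, down, right, down, down
First turn direction: down

Solution:

┌───────────────────┐
│A → → → → → → → ↓  │
│ ╶───┬───┬─┐ ┌─┐ ╷ │
│     │   │ │ │ │↓│ │
├─────┘ ╷ ╵ │ ╵ │ └─┤
│       │   │   │↳ ↓│
│ ╶─┬───┴───┴─┐ ├─╴ │
│   │         │ │  ↓│
├─╴ │ ┌─┬─╴ ╷ └─┘ ╷ │
│   │ │ │   │     │↓│
│ ╶─┤ ╵ │ ╶─┴───┬─┘ │
│   │   │       │↓ ↲│
├─╴ ├───┴─────╴ │ ┌─┤
│   │           │↓│ │
│ ╶─┤ ┌─────────┤ ╵ │
│   │ │         │↳ ↓│
├─┐ ╵ │ ╷ ╶─┬─╴ └─┐ │
│ │   │ │   │     │↓│
│ └───┘ └─┐ └─────┘ │
│         │        B│
└─────────┴─────────┘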